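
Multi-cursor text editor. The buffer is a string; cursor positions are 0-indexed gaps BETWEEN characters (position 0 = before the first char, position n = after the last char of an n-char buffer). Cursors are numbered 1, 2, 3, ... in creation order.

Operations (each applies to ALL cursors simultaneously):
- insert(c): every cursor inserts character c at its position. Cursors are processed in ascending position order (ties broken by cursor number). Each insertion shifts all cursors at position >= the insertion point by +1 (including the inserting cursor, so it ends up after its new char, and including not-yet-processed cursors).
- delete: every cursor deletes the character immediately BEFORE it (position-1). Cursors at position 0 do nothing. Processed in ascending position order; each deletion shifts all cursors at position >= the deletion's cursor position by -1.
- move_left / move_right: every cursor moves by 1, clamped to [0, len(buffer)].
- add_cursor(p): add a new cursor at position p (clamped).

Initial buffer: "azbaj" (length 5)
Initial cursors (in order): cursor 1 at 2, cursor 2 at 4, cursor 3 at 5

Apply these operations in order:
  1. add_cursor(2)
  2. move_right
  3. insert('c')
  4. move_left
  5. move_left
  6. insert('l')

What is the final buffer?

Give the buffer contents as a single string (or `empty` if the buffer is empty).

After op 1 (add_cursor(2)): buffer="azbaj" (len 5), cursors c1@2 c4@2 c2@4 c3@5, authorship .....
After op 2 (move_right): buffer="azbaj" (len 5), cursors c1@3 c4@3 c2@5 c3@5, authorship .....
After op 3 (insert('c')): buffer="azbccajcc" (len 9), cursors c1@5 c4@5 c2@9 c3@9, authorship ...14..23
After op 4 (move_left): buffer="azbccajcc" (len 9), cursors c1@4 c4@4 c2@8 c3@8, authorship ...14..23
After op 5 (move_left): buffer="azbccajcc" (len 9), cursors c1@3 c4@3 c2@7 c3@7, authorship ...14..23
After op 6 (insert('l')): buffer="azbllccajllcc" (len 13), cursors c1@5 c4@5 c2@11 c3@11, authorship ...1414..2323

Answer: azbllccajllcc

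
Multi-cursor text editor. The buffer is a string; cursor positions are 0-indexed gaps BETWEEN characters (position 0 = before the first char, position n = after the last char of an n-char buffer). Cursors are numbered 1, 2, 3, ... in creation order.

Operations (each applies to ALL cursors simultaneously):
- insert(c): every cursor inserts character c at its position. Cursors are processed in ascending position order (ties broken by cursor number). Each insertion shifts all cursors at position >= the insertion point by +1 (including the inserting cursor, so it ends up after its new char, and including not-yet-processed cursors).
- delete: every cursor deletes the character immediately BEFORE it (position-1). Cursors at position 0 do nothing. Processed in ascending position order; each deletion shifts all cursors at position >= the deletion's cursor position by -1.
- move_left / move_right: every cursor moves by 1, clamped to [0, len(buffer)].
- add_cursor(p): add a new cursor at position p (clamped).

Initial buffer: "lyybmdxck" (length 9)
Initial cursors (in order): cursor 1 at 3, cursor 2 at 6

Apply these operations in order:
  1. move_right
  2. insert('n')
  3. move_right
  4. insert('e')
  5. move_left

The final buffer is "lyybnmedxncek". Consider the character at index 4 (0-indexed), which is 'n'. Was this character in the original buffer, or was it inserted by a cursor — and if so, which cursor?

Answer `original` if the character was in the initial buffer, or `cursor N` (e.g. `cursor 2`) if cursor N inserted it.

Answer: cursor 1

Derivation:
After op 1 (move_right): buffer="lyybmdxck" (len 9), cursors c1@4 c2@7, authorship .........
After op 2 (insert('n')): buffer="lyybnmdxnck" (len 11), cursors c1@5 c2@9, authorship ....1...2..
After op 3 (move_right): buffer="lyybnmdxnck" (len 11), cursors c1@6 c2@10, authorship ....1...2..
After op 4 (insert('e')): buffer="lyybnmedxncek" (len 13), cursors c1@7 c2@12, authorship ....1.1..2.2.
After op 5 (move_left): buffer="lyybnmedxncek" (len 13), cursors c1@6 c2@11, authorship ....1.1..2.2.
Authorship (.=original, N=cursor N): . . . . 1 . 1 . . 2 . 2 .
Index 4: author = 1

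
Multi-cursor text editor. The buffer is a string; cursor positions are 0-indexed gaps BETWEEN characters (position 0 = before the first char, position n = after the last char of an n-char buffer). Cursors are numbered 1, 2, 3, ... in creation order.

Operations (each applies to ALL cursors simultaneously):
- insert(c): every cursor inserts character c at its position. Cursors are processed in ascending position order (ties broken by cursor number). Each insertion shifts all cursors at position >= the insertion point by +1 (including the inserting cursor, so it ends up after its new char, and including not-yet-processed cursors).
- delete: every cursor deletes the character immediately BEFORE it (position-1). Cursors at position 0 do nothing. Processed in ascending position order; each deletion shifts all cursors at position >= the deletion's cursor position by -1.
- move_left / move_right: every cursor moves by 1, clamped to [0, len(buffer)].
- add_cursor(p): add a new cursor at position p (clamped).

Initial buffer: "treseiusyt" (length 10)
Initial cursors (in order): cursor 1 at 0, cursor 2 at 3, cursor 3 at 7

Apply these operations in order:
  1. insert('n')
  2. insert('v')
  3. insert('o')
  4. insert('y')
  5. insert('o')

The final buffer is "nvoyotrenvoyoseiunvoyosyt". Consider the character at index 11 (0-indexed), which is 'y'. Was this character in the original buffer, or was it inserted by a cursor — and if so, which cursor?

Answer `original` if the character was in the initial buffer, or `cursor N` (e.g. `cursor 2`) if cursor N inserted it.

After op 1 (insert('n')): buffer="ntrenseiunsyt" (len 13), cursors c1@1 c2@5 c3@10, authorship 1...2....3...
After op 2 (insert('v')): buffer="nvtrenvseiunvsyt" (len 16), cursors c1@2 c2@7 c3@13, authorship 11...22....33...
After op 3 (insert('o')): buffer="nvotrenvoseiunvosyt" (len 19), cursors c1@3 c2@9 c3@16, authorship 111...222....333...
After op 4 (insert('y')): buffer="nvoytrenvoyseiunvoysyt" (len 22), cursors c1@4 c2@11 c3@19, authorship 1111...2222....3333...
After op 5 (insert('o')): buffer="nvoyotrenvoyoseiunvoyosyt" (len 25), cursors c1@5 c2@13 c3@22, authorship 11111...22222....33333...
Authorship (.=original, N=cursor N): 1 1 1 1 1 . . . 2 2 2 2 2 . . . . 3 3 3 3 3 . . .
Index 11: author = 2

Answer: cursor 2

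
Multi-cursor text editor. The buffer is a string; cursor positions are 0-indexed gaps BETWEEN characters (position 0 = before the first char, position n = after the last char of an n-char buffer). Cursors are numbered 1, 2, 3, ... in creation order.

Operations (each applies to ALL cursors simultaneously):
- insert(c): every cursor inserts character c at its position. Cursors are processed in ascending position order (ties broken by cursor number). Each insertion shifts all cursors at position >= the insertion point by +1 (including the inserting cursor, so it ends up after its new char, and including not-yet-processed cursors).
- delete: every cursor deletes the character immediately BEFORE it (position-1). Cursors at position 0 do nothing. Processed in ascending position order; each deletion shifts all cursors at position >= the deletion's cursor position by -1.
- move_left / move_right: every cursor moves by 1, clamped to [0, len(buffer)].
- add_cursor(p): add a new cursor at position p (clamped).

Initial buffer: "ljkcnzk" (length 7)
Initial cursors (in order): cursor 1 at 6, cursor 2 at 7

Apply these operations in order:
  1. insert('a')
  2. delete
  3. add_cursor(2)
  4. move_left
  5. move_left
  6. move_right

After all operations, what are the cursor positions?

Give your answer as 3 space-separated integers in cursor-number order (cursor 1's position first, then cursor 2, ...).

Answer: 5 6 1

Derivation:
After op 1 (insert('a')): buffer="ljkcnzaka" (len 9), cursors c1@7 c2@9, authorship ......1.2
After op 2 (delete): buffer="ljkcnzk" (len 7), cursors c1@6 c2@7, authorship .......
After op 3 (add_cursor(2)): buffer="ljkcnzk" (len 7), cursors c3@2 c1@6 c2@7, authorship .......
After op 4 (move_left): buffer="ljkcnzk" (len 7), cursors c3@1 c1@5 c2@6, authorship .......
After op 5 (move_left): buffer="ljkcnzk" (len 7), cursors c3@0 c1@4 c2@5, authorship .......
After op 6 (move_right): buffer="ljkcnzk" (len 7), cursors c3@1 c1@5 c2@6, authorship .......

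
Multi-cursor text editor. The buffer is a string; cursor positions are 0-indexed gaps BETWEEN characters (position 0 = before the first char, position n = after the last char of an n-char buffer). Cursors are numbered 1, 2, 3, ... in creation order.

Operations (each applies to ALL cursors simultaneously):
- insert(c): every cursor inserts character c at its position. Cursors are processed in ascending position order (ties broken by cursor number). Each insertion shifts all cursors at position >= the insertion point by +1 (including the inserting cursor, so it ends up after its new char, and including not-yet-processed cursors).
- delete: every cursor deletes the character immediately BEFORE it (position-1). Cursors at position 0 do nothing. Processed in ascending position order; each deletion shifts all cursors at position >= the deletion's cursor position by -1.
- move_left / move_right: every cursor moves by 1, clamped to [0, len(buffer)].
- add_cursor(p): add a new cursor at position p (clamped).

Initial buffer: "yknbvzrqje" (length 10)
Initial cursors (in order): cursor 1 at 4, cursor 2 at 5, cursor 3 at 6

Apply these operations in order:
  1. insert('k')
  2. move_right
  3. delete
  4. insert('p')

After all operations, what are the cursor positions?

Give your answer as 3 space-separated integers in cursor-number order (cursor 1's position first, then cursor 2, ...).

Answer: 6 8 10

Derivation:
After op 1 (insert('k')): buffer="yknbkvkzkrqje" (len 13), cursors c1@5 c2@7 c3@9, authorship ....1.2.3....
After op 2 (move_right): buffer="yknbkvkzkrqje" (len 13), cursors c1@6 c2@8 c3@10, authorship ....1.2.3....
After op 3 (delete): buffer="yknbkkkqje" (len 10), cursors c1@5 c2@6 c3@7, authorship ....123...
After op 4 (insert('p')): buffer="yknbkpkpkpqje" (len 13), cursors c1@6 c2@8 c3@10, authorship ....112233...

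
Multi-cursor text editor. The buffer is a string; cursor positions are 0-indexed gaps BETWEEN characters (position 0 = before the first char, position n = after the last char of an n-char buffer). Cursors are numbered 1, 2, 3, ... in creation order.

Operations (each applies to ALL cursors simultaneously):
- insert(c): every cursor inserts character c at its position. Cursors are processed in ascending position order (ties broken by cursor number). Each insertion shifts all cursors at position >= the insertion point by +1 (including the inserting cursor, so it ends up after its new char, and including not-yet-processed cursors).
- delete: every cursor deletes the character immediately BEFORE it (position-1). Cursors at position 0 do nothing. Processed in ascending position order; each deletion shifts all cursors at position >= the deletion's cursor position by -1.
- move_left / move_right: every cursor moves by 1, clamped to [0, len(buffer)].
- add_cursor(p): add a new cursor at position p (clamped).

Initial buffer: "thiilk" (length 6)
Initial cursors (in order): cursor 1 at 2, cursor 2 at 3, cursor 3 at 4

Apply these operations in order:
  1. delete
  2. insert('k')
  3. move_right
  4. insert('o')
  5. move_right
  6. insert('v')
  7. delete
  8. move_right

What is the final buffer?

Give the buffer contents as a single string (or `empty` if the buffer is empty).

Answer: tkkkloook

Derivation:
After op 1 (delete): buffer="tlk" (len 3), cursors c1@1 c2@1 c3@1, authorship ...
After op 2 (insert('k')): buffer="tkkklk" (len 6), cursors c1@4 c2@4 c3@4, authorship .123..
After op 3 (move_right): buffer="tkkklk" (len 6), cursors c1@5 c2@5 c3@5, authorship .123..
After op 4 (insert('o')): buffer="tkkkloook" (len 9), cursors c1@8 c2@8 c3@8, authorship .123.123.
After op 5 (move_right): buffer="tkkkloook" (len 9), cursors c1@9 c2@9 c3@9, authorship .123.123.
After op 6 (insert('v')): buffer="tkkkloookvvv" (len 12), cursors c1@12 c2@12 c3@12, authorship .123.123.123
After op 7 (delete): buffer="tkkkloook" (len 9), cursors c1@9 c2@9 c3@9, authorship .123.123.
After op 8 (move_right): buffer="tkkkloook" (len 9), cursors c1@9 c2@9 c3@9, authorship .123.123.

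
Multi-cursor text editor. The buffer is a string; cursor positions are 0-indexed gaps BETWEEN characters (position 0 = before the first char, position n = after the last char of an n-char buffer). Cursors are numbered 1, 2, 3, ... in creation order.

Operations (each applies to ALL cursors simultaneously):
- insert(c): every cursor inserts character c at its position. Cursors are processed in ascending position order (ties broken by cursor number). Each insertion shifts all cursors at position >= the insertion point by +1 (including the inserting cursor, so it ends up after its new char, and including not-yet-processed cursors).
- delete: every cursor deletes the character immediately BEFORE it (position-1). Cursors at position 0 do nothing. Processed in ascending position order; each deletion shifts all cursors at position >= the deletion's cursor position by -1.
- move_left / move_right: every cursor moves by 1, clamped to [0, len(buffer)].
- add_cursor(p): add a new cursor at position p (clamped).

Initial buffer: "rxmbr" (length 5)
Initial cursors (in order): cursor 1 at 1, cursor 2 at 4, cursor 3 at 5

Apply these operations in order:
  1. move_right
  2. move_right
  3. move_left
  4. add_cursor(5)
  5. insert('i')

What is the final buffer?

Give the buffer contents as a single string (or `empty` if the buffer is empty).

Answer: rximbiiri

Derivation:
After op 1 (move_right): buffer="rxmbr" (len 5), cursors c1@2 c2@5 c3@5, authorship .....
After op 2 (move_right): buffer="rxmbr" (len 5), cursors c1@3 c2@5 c3@5, authorship .....
After op 3 (move_left): buffer="rxmbr" (len 5), cursors c1@2 c2@4 c3@4, authorship .....
After op 4 (add_cursor(5)): buffer="rxmbr" (len 5), cursors c1@2 c2@4 c3@4 c4@5, authorship .....
After op 5 (insert('i')): buffer="rximbiiri" (len 9), cursors c1@3 c2@7 c3@7 c4@9, authorship ..1..23.4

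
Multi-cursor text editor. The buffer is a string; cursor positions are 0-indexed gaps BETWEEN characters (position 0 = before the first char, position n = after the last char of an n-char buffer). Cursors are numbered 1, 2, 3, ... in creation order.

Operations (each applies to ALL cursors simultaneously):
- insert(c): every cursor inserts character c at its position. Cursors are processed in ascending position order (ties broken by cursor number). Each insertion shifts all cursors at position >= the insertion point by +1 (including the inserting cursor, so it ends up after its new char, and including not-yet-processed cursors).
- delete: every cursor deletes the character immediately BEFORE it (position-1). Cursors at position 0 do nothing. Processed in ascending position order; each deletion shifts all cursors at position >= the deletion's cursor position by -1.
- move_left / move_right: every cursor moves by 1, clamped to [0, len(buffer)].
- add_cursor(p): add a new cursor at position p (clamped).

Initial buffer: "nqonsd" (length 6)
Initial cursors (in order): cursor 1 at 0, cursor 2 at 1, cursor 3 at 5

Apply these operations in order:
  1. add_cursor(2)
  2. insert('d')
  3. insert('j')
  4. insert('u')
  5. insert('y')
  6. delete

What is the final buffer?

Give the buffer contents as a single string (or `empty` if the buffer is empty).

After op 1 (add_cursor(2)): buffer="nqonsd" (len 6), cursors c1@0 c2@1 c4@2 c3@5, authorship ......
After op 2 (insert('d')): buffer="dndqdonsdd" (len 10), cursors c1@1 c2@3 c4@5 c3@9, authorship 1.2.4...3.
After op 3 (insert('j')): buffer="djndjqdjonsdjd" (len 14), cursors c1@2 c2@5 c4@8 c3@13, authorship 11.22.44...33.
After op 4 (insert('u')): buffer="djundjuqdjuonsdjud" (len 18), cursors c1@3 c2@7 c4@11 c3@17, authorship 111.222.444...333.
After op 5 (insert('y')): buffer="djuyndjuyqdjuyonsdjuyd" (len 22), cursors c1@4 c2@9 c4@14 c3@21, authorship 1111.2222.4444...3333.
After op 6 (delete): buffer="djundjuqdjuonsdjud" (len 18), cursors c1@3 c2@7 c4@11 c3@17, authorship 111.222.444...333.

Answer: djundjuqdjuonsdjud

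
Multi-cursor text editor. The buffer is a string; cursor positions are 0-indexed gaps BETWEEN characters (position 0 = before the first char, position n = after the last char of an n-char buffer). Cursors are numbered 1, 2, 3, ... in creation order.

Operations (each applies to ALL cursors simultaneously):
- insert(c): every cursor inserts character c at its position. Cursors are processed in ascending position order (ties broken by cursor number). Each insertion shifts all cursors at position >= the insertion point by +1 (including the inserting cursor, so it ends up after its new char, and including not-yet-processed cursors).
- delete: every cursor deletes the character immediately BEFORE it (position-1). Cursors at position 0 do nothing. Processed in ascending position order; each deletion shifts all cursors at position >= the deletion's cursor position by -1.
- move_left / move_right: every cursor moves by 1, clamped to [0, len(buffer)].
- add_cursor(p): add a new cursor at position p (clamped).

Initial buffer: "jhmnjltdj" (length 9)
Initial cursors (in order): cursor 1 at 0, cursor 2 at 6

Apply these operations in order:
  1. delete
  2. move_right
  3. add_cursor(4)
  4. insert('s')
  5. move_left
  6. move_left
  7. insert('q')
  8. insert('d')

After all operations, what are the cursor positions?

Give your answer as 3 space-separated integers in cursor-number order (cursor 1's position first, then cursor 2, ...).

Answer: 2 13 8

Derivation:
After op 1 (delete): buffer="jhmnjtdj" (len 8), cursors c1@0 c2@5, authorship ........
After op 2 (move_right): buffer="jhmnjtdj" (len 8), cursors c1@1 c2@6, authorship ........
After op 3 (add_cursor(4)): buffer="jhmnjtdj" (len 8), cursors c1@1 c3@4 c2@6, authorship ........
After op 4 (insert('s')): buffer="jshmnsjtsdj" (len 11), cursors c1@2 c3@6 c2@9, authorship .1...3..2..
After op 5 (move_left): buffer="jshmnsjtsdj" (len 11), cursors c1@1 c3@5 c2@8, authorship .1...3..2..
After op 6 (move_left): buffer="jshmnsjtsdj" (len 11), cursors c1@0 c3@4 c2@7, authorship .1...3..2..
After op 7 (insert('q')): buffer="qjshmqnsjqtsdj" (len 14), cursors c1@1 c3@6 c2@10, authorship 1.1..3.3.2.2..
After op 8 (insert('d')): buffer="qdjshmqdnsjqdtsdj" (len 17), cursors c1@2 c3@8 c2@13, authorship 11.1..33.3.22.2..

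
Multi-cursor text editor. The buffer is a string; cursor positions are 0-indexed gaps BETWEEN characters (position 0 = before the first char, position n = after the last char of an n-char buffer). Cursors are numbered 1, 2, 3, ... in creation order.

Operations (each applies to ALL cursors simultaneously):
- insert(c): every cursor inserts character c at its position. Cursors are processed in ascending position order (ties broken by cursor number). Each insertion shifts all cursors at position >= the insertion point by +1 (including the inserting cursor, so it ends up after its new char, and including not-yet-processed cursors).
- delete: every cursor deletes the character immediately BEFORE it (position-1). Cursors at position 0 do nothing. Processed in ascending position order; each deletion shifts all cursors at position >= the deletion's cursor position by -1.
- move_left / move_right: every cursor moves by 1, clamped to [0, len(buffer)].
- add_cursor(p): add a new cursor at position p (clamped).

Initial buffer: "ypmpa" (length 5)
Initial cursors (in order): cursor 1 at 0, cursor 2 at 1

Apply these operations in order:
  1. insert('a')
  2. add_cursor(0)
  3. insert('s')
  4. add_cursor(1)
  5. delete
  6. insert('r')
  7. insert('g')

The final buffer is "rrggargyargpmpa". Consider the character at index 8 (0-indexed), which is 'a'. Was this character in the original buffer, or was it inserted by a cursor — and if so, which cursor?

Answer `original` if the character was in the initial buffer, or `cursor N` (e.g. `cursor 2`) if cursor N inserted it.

Answer: cursor 2

Derivation:
After op 1 (insert('a')): buffer="ayapmpa" (len 7), cursors c1@1 c2@3, authorship 1.2....
After op 2 (add_cursor(0)): buffer="ayapmpa" (len 7), cursors c3@0 c1@1 c2@3, authorship 1.2....
After op 3 (insert('s')): buffer="sasyaspmpa" (len 10), cursors c3@1 c1@3 c2@6, authorship 311.22....
After op 4 (add_cursor(1)): buffer="sasyaspmpa" (len 10), cursors c3@1 c4@1 c1@3 c2@6, authorship 311.22....
After op 5 (delete): buffer="ayapmpa" (len 7), cursors c3@0 c4@0 c1@1 c2@3, authorship 1.2....
After op 6 (insert('r')): buffer="rraryarpmpa" (len 11), cursors c3@2 c4@2 c1@4 c2@7, authorship 3411.22....
After op 7 (insert('g')): buffer="rrggargyargpmpa" (len 15), cursors c3@4 c4@4 c1@7 c2@11, authorship 3434111.222....
Authorship (.=original, N=cursor N): 3 4 3 4 1 1 1 . 2 2 2 . . . .
Index 8: author = 2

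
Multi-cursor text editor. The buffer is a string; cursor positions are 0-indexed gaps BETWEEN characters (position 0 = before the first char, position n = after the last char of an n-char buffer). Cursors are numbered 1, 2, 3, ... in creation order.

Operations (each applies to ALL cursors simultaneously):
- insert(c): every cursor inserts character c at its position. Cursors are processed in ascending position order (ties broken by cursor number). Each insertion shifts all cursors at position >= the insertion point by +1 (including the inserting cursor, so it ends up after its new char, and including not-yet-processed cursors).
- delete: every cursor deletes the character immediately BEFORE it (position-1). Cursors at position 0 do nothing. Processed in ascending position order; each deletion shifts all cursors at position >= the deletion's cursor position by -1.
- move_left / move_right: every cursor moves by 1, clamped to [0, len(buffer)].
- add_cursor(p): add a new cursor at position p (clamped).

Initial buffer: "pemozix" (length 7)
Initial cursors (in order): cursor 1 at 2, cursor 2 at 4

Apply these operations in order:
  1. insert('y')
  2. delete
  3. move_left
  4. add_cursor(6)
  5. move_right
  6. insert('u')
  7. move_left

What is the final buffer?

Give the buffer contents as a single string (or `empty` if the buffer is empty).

After op 1 (insert('y')): buffer="peymoyzix" (len 9), cursors c1@3 c2@6, authorship ..1..2...
After op 2 (delete): buffer="pemozix" (len 7), cursors c1@2 c2@4, authorship .......
After op 3 (move_left): buffer="pemozix" (len 7), cursors c1@1 c2@3, authorship .......
After op 4 (add_cursor(6)): buffer="pemozix" (len 7), cursors c1@1 c2@3 c3@6, authorship .......
After op 5 (move_right): buffer="pemozix" (len 7), cursors c1@2 c2@4 c3@7, authorship .......
After op 6 (insert('u')): buffer="peumouzixu" (len 10), cursors c1@3 c2@6 c3@10, authorship ..1..2...3
After op 7 (move_left): buffer="peumouzixu" (len 10), cursors c1@2 c2@5 c3@9, authorship ..1..2...3

Answer: peumouzixu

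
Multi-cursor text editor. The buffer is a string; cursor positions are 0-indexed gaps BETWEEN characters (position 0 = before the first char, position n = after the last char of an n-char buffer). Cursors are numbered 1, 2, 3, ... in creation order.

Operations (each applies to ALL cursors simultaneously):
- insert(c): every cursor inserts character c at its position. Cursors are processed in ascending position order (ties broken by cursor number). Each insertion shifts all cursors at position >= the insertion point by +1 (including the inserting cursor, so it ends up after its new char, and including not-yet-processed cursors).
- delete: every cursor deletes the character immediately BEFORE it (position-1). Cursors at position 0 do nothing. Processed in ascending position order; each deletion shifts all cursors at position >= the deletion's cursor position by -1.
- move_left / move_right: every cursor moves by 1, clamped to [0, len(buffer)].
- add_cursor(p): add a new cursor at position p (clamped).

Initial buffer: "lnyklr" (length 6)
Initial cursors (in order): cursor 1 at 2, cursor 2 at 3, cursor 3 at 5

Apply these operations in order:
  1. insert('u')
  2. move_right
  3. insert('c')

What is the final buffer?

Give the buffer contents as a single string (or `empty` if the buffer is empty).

Answer: lnuycukclurc

Derivation:
After op 1 (insert('u')): buffer="lnuyuklur" (len 9), cursors c1@3 c2@5 c3@8, authorship ..1.2..3.
After op 2 (move_right): buffer="lnuyuklur" (len 9), cursors c1@4 c2@6 c3@9, authorship ..1.2..3.
After op 3 (insert('c')): buffer="lnuycukclurc" (len 12), cursors c1@5 c2@8 c3@12, authorship ..1.12.2.3.3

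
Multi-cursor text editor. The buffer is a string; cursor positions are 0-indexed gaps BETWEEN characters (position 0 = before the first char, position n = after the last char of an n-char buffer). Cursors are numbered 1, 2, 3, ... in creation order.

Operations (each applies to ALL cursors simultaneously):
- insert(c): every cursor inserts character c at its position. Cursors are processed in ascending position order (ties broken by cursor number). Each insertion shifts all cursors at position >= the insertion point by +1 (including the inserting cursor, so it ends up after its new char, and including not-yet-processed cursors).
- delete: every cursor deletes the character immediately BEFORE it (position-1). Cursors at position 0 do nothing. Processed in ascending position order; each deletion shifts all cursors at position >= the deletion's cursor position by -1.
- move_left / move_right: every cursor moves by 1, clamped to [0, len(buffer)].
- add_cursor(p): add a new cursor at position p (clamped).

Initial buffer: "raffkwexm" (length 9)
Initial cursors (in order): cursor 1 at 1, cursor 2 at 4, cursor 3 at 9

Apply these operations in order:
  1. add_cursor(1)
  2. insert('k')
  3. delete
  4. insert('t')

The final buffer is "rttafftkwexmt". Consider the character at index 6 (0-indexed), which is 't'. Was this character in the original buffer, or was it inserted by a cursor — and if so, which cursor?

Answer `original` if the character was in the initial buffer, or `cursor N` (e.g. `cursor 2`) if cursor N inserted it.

Answer: cursor 2

Derivation:
After op 1 (add_cursor(1)): buffer="raffkwexm" (len 9), cursors c1@1 c4@1 c2@4 c3@9, authorship .........
After op 2 (insert('k')): buffer="rkkaffkkwexmk" (len 13), cursors c1@3 c4@3 c2@7 c3@13, authorship .14...2.....3
After op 3 (delete): buffer="raffkwexm" (len 9), cursors c1@1 c4@1 c2@4 c3@9, authorship .........
After op 4 (insert('t')): buffer="rttafftkwexmt" (len 13), cursors c1@3 c4@3 c2@7 c3@13, authorship .14...2.....3
Authorship (.=original, N=cursor N): . 1 4 . . . 2 . . . . . 3
Index 6: author = 2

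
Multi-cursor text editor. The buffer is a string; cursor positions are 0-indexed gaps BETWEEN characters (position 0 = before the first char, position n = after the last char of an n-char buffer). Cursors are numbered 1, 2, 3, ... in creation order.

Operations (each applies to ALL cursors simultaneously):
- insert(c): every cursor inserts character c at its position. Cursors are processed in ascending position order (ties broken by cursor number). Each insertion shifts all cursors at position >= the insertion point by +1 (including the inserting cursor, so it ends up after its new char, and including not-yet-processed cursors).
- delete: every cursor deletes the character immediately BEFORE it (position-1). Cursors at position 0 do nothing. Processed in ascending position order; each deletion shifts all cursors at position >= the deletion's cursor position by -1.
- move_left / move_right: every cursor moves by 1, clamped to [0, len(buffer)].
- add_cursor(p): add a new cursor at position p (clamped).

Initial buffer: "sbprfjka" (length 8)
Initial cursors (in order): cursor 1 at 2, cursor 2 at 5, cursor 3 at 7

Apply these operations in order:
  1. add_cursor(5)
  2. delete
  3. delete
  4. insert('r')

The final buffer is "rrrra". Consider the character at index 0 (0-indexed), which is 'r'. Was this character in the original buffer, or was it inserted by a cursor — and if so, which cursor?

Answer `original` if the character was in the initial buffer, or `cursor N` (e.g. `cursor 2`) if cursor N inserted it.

Answer: cursor 1

Derivation:
After op 1 (add_cursor(5)): buffer="sbprfjka" (len 8), cursors c1@2 c2@5 c4@5 c3@7, authorship ........
After op 2 (delete): buffer="spja" (len 4), cursors c1@1 c2@2 c4@2 c3@3, authorship ....
After op 3 (delete): buffer="a" (len 1), cursors c1@0 c2@0 c3@0 c4@0, authorship .
After op 4 (insert('r')): buffer="rrrra" (len 5), cursors c1@4 c2@4 c3@4 c4@4, authorship 1234.
Authorship (.=original, N=cursor N): 1 2 3 4 .
Index 0: author = 1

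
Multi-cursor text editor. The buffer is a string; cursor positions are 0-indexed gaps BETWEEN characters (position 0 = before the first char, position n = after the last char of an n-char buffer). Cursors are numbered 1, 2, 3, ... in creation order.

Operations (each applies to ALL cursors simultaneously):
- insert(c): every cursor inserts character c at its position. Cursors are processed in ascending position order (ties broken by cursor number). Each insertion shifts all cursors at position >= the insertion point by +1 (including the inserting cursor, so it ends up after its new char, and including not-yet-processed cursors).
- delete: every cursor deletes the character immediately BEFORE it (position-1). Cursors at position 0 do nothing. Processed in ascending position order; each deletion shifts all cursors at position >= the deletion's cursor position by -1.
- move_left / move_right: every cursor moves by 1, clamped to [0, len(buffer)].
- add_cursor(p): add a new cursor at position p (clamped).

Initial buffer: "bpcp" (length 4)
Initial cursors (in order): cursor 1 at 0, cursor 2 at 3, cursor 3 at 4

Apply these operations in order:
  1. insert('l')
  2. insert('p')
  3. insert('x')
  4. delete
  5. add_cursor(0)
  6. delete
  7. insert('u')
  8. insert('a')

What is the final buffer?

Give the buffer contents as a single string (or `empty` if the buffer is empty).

After op 1 (insert('l')): buffer="lbpclpl" (len 7), cursors c1@1 c2@5 c3@7, authorship 1...2.3
After op 2 (insert('p')): buffer="lpbpclpplp" (len 10), cursors c1@2 c2@7 c3@10, authorship 11...22.33
After op 3 (insert('x')): buffer="lpxbpclpxplpx" (len 13), cursors c1@3 c2@9 c3@13, authorship 111...222.333
After op 4 (delete): buffer="lpbpclpplp" (len 10), cursors c1@2 c2@7 c3@10, authorship 11...22.33
After op 5 (add_cursor(0)): buffer="lpbpclpplp" (len 10), cursors c4@0 c1@2 c2@7 c3@10, authorship 11...22.33
After op 6 (delete): buffer="lbpclpl" (len 7), cursors c4@0 c1@1 c2@5 c3@7, authorship 1...2.3
After op 7 (insert('u')): buffer="ulubpcluplu" (len 11), cursors c4@1 c1@3 c2@8 c3@11, authorship 411...22.33
After op 8 (insert('a')): buffer="ualuabpcluaplua" (len 15), cursors c4@2 c1@5 c2@11 c3@15, authorship 44111...222.333

Answer: ualuabpcluaplua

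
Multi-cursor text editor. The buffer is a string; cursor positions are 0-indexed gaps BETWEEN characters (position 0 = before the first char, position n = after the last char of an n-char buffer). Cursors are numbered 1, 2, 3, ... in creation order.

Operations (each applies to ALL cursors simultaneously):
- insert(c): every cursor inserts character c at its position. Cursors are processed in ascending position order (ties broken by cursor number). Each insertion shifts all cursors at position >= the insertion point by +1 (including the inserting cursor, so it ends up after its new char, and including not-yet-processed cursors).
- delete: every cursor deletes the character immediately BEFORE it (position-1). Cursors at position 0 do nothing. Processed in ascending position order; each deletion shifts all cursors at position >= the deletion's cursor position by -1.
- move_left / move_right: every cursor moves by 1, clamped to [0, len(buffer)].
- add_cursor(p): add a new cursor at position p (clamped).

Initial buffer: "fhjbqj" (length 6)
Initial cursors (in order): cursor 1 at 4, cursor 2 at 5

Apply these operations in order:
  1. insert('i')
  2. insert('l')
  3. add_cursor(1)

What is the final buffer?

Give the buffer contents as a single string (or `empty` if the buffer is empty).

After op 1 (insert('i')): buffer="fhjbiqij" (len 8), cursors c1@5 c2@7, authorship ....1.2.
After op 2 (insert('l')): buffer="fhjbilqilj" (len 10), cursors c1@6 c2@9, authorship ....11.22.
After op 3 (add_cursor(1)): buffer="fhjbilqilj" (len 10), cursors c3@1 c1@6 c2@9, authorship ....11.22.

Answer: fhjbilqilj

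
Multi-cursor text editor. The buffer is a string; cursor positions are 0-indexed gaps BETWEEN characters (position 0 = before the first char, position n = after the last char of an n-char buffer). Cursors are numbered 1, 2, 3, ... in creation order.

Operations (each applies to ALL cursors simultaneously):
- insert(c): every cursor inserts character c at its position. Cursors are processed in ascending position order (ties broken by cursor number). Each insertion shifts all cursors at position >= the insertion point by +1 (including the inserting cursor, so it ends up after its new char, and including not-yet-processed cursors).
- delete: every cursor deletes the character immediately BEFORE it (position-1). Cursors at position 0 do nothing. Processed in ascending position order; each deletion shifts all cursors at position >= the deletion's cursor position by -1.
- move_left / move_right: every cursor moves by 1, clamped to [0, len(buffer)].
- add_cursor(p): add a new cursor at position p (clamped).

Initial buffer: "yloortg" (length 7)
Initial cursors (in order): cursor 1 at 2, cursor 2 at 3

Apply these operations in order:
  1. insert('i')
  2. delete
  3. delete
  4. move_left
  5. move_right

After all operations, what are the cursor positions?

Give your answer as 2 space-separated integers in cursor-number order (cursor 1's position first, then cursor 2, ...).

Answer: 1 1

Derivation:
After op 1 (insert('i')): buffer="ylioiortg" (len 9), cursors c1@3 c2@5, authorship ..1.2....
After op 2 (delete): buffer="yloortg" (len 7), cursors c1@2 c2@3, authorship .......
After op 3 (delete): buffer="yortg" (len 5), cursors c1@1 c2@1, authorship .....
After op 4 (move_left): buffer="yortg" (len 5), cursors c1@0 c2@0, authorship .....
After op 5 (move_right): buffer="yortg" (len 5), cursors c1@1 c2@1, authorship .....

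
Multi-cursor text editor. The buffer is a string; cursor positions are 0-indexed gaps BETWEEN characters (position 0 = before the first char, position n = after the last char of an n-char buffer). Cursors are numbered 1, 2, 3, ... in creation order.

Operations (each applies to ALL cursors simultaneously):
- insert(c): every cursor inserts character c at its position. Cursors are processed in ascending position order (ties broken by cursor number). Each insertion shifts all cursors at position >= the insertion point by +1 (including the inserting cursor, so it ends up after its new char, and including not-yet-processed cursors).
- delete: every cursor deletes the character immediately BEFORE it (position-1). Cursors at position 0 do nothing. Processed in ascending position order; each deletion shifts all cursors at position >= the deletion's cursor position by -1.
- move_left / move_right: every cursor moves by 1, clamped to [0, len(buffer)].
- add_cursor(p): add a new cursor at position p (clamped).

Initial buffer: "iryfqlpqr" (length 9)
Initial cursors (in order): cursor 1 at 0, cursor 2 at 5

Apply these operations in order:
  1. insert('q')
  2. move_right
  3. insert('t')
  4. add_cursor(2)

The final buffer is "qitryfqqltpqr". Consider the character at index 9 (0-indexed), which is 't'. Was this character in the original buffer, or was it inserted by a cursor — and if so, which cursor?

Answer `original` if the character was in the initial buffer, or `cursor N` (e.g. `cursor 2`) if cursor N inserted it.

After op 1 (insert('q')): buffer="qiryfqqlpqr" (len 11), cursors c1@1 c2@7, authorship 1.....2....
After op 2 (move_right): buffer="qiryfqqlpqr" (len 11), cursors c1@2 c2@8, authorship 1.....2....
After op 3 (insert('t')): buffer="qitryfqqltpqr" (len 13), cursors c1@3 c2@10, authorship 1.1....2.2...
After op 4 (add_cursor(2)): buffer="qitryfqqltpqr" (len 13), cursors c3@2 c1@3 c2@10, authorship 1.1....2.2...
Authorship (.=original, N=cursor N): 1 . 1 . . . . 2 . 2 . . .
Index 9: author = 2

Answer: cursor 2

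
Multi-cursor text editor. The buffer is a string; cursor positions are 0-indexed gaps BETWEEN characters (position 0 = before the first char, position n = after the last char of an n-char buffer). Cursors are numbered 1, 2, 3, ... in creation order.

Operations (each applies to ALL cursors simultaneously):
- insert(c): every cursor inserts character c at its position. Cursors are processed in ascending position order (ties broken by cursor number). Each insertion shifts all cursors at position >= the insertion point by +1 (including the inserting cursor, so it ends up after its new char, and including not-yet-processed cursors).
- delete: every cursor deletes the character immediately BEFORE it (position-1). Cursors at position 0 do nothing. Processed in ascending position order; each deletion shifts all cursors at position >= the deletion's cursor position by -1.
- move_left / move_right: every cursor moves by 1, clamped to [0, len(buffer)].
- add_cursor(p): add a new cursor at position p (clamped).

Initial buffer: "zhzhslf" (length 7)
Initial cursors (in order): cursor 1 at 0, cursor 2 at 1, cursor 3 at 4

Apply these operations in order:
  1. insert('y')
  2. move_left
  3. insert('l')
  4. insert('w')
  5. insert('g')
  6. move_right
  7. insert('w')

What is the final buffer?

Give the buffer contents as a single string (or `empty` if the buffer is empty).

After op 1 (insert('y')): buffer="yzyhzhyslf" (len 10), cursors c1@1 c2@3 c3@7, authorship 1.2...3...
After op 2 (move_left): buffer="yzyhzhyslf" (len 10), cursors c1@0 c2@2 c3@6, authorship 1.2...3...
After op 3 (insert('l')): buffer="lyzlyhzhlyslf" (len 13), cursors c1@1 c2@4 c3@9, authorship 11.22...33...
After op 4 (insert('w')): buffer="lwyzlwyhzhlwyslf" (len 16), cursors c1@2 c2@6 c3@12, authorship 111.222...333...
After op 5 (insert('g')): buffer="lwgyzlwgyhzhlwgyslf" (len 19), cursors c1@3 c2@8 c3@15, authorship 1111.2222...3333...
After op 6 (move_right): buffer="lwgyzlwgyhzhlwgyslf" (len 19), cursors c1@4 c2@9 c3@16, authorship 1111.2222...3333...
After op 7 (insert('w')): buffer="lwgywzlwgywhzhlwgywslf" (len 22), cursors c1@5 c2@11 c3@19, authorship 11111.22222...33333...

Answer: lwgywzlwgywhzhlwgywslf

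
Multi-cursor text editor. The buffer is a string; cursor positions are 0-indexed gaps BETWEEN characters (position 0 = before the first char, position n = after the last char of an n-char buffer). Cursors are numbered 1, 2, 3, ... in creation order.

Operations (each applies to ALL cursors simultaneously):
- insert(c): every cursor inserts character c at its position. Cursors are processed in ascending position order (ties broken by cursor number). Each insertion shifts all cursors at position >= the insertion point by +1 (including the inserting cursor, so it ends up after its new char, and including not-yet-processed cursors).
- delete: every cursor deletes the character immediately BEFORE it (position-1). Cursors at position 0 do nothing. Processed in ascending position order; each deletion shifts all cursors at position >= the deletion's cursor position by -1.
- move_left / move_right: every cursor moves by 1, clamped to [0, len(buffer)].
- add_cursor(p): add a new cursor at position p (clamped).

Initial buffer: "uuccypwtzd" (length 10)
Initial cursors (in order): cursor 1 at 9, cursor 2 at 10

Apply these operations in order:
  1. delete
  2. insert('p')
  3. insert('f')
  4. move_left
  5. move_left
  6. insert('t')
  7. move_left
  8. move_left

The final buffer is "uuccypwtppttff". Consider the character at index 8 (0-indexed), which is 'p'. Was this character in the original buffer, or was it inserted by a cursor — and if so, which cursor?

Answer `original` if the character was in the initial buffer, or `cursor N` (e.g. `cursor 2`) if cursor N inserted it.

After op 1 (delete): buffer="uuccypwt" (len 8), cursors c1@8 c2@8, authorship ........
After op 2 (insert('p')): buffer="uuccypwtpp" (len 10), cursors c1@10 c2@10, authorship ........12
After op 3 (insert('f')): buffer="uuccypwtppff" (len 12), cursors c1@12 c2@12, authorship ........1212
After op 4 (move_left): buffer="uuccypwtppff" (len 12), cursors c1@11 c2@11, authorship ........1212
After op 5 (move_left): buffer="uuccypwtppff" (len 12), cursors c1@10 c2@10, authorship ........1212
After op 6 (insert('t')): buffer="uuccypwtppttff" (len 14), cursors c1@12 c2@12, authorship ........121212
After op 7 (move_left): buffer="uuccypwtppttff" (len 14), cursors c1@11 c2@11, authorship ........121212
After op 8 (move_left): buffer="uuccypwtppttff" (len 14), cursors c1@10 c2@10, authorship ........121212
Authorship (.=original, N=cursor N): . . . . . . . . 1 2 1 2 1 2
Index 8: author = 1

Answer: cursor 1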